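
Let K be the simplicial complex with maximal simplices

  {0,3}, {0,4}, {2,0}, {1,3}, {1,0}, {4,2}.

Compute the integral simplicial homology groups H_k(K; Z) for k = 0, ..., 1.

K has 5 vertices, 6 edges.
rank ∂_0 = 0, rank ∂_1 = 4 ⇒ b_0 = 5 − 0 − 4 = 1; all invariant factors of ∂_1 are 1 so no torsion. So H_0 = Z.
rank ∂_1 = 4, rank ∂_2 = 0 ⇒ b_1 = 6 − 4 − 0 = 2. So H_1 = Z^2.

H_0 ≅ Z,  H_1 ≅ Z^2.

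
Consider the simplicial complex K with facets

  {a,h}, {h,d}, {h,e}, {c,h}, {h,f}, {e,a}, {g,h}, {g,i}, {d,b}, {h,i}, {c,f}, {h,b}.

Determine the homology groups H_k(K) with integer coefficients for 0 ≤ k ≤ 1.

H_0 ≅ Z,  H_1 ≅ Z^4.

Fix the vertex order a < b < c < d < e < f < g < h < i and write every simplex with vertices in increasing order. Then dim K = 1 and the simplices of K are:

  0-simplices (9): a, b, c, d, e, f, g, h, i
  1-simplices (12): ae, ah, bd, bh, cf, ch, dh, eh, fh, gh, gi, hi

giving chain groups C_0 ≅ Z^9, C_1 ≅ Z^12.

∂_1: C_1 → C_0 is given by ∂[p,q] = [q] − [p].
The resulting 9×12 matrix has rank 8, and its Smith normal form has invariant factors (1,1,1,1,1,1,1,1).

Now H_k = ker ∂_k / im ∂_{k+1}, so:

  H_0: rank C_0 − rank ∂_1 = 9 − 8 = 1, and the invariant factors of ∂_1 are all 1, so H_0 = Z.
  H_1: rank ker ∂_1 − rank ∂_2 = (12 − 8) − 0 = 4, and there is no ∂_2, so H_1 = Z^4.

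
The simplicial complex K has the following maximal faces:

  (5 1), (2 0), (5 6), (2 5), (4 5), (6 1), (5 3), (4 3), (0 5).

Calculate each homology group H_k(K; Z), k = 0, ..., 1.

Take the total order 0 < 1 < 2 < 3 < 4 < 5 < 6 on the vertex set. Then K (dimension 1) consists of the simplices:

  0-simplices (7): [0], [1], [2], [3], [4], [5], [6]
  1-simplices (9): [0,2], [0,5], [1,5], [1,6], [2,5], [3,4], [3,5], [4,5], [5,6]

Hence C_0 ≅ Z^7, C_1 ≅ Z^9.

∂_1: C_1 → C_0 sends each edge [p,q] (with p < q) to q − p. For instance
  ∂[0,2] = [2] − [0].
The 7×9 boundary matrix has rank 6 and Smith normal form diag(1,1,1,1,1,1).

From H_k ≅ ker(∂_k) / im(∂_{k+1}) we obtain:

  H_0: rank C_0 − rank ∂_1 = 7 − 6 = 1, and the invariant factors of ∂_1 are all 1, so H_0 = Z.
  H_1: rank ker ∂_1 − rank ∂_2 = (9 − 6) − 0 = 3, and there is no ∂_2, so H_1 = Z^3.

(K is a triangulation of a wedge of 3 circles.)

H_0 ≅ Z,  H_1 ≅ Z^3.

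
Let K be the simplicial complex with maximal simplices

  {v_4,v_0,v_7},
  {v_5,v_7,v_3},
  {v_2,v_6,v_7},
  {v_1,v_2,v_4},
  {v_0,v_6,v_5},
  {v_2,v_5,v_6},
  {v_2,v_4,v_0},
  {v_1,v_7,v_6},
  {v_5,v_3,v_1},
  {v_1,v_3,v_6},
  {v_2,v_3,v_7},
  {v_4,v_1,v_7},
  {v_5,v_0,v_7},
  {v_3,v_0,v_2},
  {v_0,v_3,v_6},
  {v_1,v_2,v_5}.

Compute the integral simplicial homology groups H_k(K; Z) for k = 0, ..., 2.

We work with the vertex ordering v_0 < v_1 < v_2 < v_3 < v_4 < v_5 < v_6 < v_7. The simplices of K, each written with vertices in increasing order, are:

  0-simplices (8): [v_0], [v_1], [v_2], [v_3], [v_4], [v_5], [v_6], [v_7]
  1-simplices (24): (24 of them)
  2-simplices (16): (16 of them)

Hence C_0 ≅ Z^8, C_1 ≅ Z^24, C_2 ≅ Z^16.

Boundary ∂_1: C_1 → C_0 maps an edge to its endpoints' difference, ∂[p,q] = q − p. For instance
  ∂[v_0,v_7] = [v_7] − [v_0].
The resulting 8×24 matrix has rank 7, and its Smith normal form has invariant factors (1,1,1,1,1,1,1).

The boundary map ∂_2: C_2 → C_1 sends each 2-simplex [p,q,r] to [q,r] − [p,r] + [p,q]. For instance
  ∂[v_0,v_2,v_3] = [v_2,v_3] − [v_0,v_3] + [v_0,v_2],
  ∂[v_0,v_3,v_6] = [v_3,v_6] − [v_0,v_6] + [v_0,v_3].
The resulting 24×16 matrix has rank 15, and its Smith normal form has invariant factors (1,1,1,1,1,1,1,1,1,1,1,1,1,1,1).

Reading off H_k = ker ∂_k / im ∂_{k+1}:

  H_0: rank C_0 − rank ∂_1 = 8 − 7 = 1, and the invariant factors of ∂_1 are all 1, so H_0 ≅ Z.
  H_1: rank ker ∂_1 − rank ∂_2 = (24 − 7) − 15 = 2, and the invariant factors of ∂_2 are all 1, so H_1 ≅ Z^2.
  H_2: rank ker ∂_2 − rank ∂_3 = (16 − 15) − 0 = 1, and there is no ∂_3, so H_2 ≅ Z.

As a check, the Euler characteristic is 8 − 24 + 16 = 0, which agrees with 1 − 2 + 1 = 0.

H_0 ≅ Z,  H_1 ≅ Z^2,  H_2 ≅ Z.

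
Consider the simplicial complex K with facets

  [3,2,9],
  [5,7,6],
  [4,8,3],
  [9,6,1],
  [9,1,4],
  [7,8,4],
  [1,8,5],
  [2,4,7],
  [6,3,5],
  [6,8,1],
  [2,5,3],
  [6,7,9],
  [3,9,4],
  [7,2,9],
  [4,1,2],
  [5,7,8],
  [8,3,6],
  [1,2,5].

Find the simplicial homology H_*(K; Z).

K has 9 vertices, 27 edges, 18 triangles.
rank ∂_0 = 0, rank ∂_1 = 8 ⇒ b_0 = 9 − 0 − 8 = 1; all invariant factors of ∂_1 are 1 so no torsion. So H_0 ≅ Z.
rank ∂_1 = 8, rank ∂_2 = 18 ⇒ b_1 = 27 − 8 − 18 = 1; ∂_2 has invariant factor(s) [2] giving torsion. So H_1 ≅ Z ⊕ Z/2.
rank ∂_2 = 18, rank ∂_3 = 0 ⇒ b_2 = 18 − 18 − 0 = 0. So H_2 ≅ 0.

H_0 = Z,  H_1 = Z ⊕ Z/2,  H_2 = 0.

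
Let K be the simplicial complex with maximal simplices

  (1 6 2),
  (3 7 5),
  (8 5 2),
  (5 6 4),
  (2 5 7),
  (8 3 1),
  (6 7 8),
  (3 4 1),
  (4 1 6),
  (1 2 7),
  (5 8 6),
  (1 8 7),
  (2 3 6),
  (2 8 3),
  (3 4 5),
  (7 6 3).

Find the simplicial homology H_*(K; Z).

H_0 ≅ Z,  H_1 ≅ Z^2,  H_2 ≅ Z.

We work with the vertex ordering 1 < 2 < 3 < 4 < 5 < 6 < 7 < 8. The simplices of K, each written with vertices in increasing order, are:

  0-simplices (8): [1], [2], [3], [4], [5], [6], [7], [8]
  1-simplices (24): (24 of them)
  2-simplices (16): [1,2,6], [1,2,7], [1,3,4], [1,3,8], [1,4,6], [1,7,8], [2,3,6], [2,3,8], [2,5,7], [2,5,8], [3,4,5], [3,5,7], [3,6,7], [4,5,6], [5,6,8], [6,7,8]

so the chain groups are C_0 ≅ Z^8, C_1 ≅ Z^24, C_2 ≅ Z^16.

The boundary map ∂_1: C_1 → C_0 maps an edge to its endpoints' difference, ∂[p,q] = q − p. For instance
  ∂[5,7] = [7] − [5].
As a 8×24 matrix over Z this has rank 7, with invariant factors (1,1,1,1,1,1,1).

The boundary map ∂_2: C_2 → C_1 acts by ∂[p,q,r] = [q,r] − [p,r] + [p,q]. For instance
  ∂[1,7,8] = [7,8] − [1,8] + [1,7],
  ∂[2,3,8] = [3,8] − [2,8] + [2,3].
The 24×16 boundary matrix has rank 15 and Smith normal form diag(1,1,1,1,1,1,1,1,1,1,1,1,1,1,1).

Computing H_k = (kernel of ∂_k) / (image of ∂_{k+1}):

  H_0: rank C_0 − rank ∂_1 = 8 − 7 = 1, and the invariant factors of ∂_1 are all 1, so H_0 ≅ Z.
  H_1: rank ker ∂_1 − rank ∂_2 = (24 − 7) − 15 = 2, and the invariant factors of ∂_2 are all 1, so H_1 ≅ Z^2.
  H_2: rank ker ∂_2 − rank ∂_3 = (16 − 15) − 0 = 1, and there is no ∂_3, so H_2 ≅ Z.

As a check, the Euler characteristic is 8 − 24 + 16 = 0, which agrees with 1 − 2 + 1 = 0.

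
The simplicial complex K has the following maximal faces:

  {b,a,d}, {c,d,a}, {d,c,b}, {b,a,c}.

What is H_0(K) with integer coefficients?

We work with the vertex ordering a < b < c < d. The simplices of K, each written with vertices in increasing order, are:

  0-simplices (4): a, b, c, d
  1-simplices (6): ab, ac, ad, bc, bd, cd
  2-simplices (4): abc, abd, acd, bcd

so the chain groups are C_0 ≅ Z^4, C_1 ≅ Z^6, C_2 ≅ Z^4.

∂_1: C_1 → C_0 maps an edge to its endpoints' difference, ∂[p,q] = q − p. For instance
  ∂ad = d − a.
As a 4×6 matrix over Z this has rank 3, with invariant factors (1,1,1).

∂_2: C_2 → C_1 acts by ∂[p,q,r] = [q,r] − [p,r] + [p,q]. For instance
  ∂acd = cd − ad + ac,
  ∂abd = bd − ad + ab.
This gives a 6×4 integer matrix of rank 3; reducing to Smith normal form yields diagonal entries (1,1,1).

Reading off H_k = ker ∂_k / im ∂_{k+1}:

  H_0: rank C_0 − rank ∂_1 = 4 − 3 = 1, and the invariant factors of ∂_1 are all 1, so H_0 = Z.

H_0 = Z.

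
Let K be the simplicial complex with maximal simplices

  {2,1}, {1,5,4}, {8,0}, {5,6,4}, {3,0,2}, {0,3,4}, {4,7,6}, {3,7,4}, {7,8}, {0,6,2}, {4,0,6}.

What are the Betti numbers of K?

b_0 = 1, b_1 = 2, b_2 = 0.

Fix the vertex order 0 < 1 < 2 < 3 < 4 < 5 < 6 < 7 < 8 and write every simplex with vertices in increasing order. Then dim K = 2 and the simplices of K are:

  0-simplices (9): [0], [1], [2], [3], [4], [5], [6], [7], [8]
  1-simplices (18): [0,2], [0,3], [0,4], [0,6], [0,8], [1,2], [1,4], [1,5], [2,3], [2,6], [3,4], [3,7], [4,5], [4,6], [4,7], [5,6], [6,7], [7,8]
  2-simplices (8): [0,2,3], [0,2,6], [0,3,4], [0,4,6], [1,4,5], [3,4,7], [4,5,6], [4,6,7]

giving chain groups C_0 ≅ Z^9, C_1 ≅ Z^18, C_2 ≅ Z^8.

Boundary ∂_1: C_1 → C_0 sends each edge [p,q] (with p < q) to q − p.
This gives a 9×18 integer matrix of rank 8; reducing to Smith normal form yields diagonal entries (1,1,1,1,1,1,1,1).

Boundary ∂_2: C_2 → C_1 acts by ∂[p,q,r] = [q,r] − [p,r] + [p,q]. For instance
  ∂[4,5,6] = [5,6] − [4,6] + [4,5],
  ∂[0,2,6] = [2,6] − [0,6] + [0,2].
As a 18×8 matrix over Z this has rank 8, with invariant factors (1,1,1,1,1,1,1,1).

Computing H_k = (kernel of ∂_k) / (image of ∂_{k+1}):

  H_0: rank C_0 − rank ∂_1 = 9 − 8 = 1, and the invariant factors of ∂_1 are all 1, so H_0 ≅ Z.
  H_1: rank ker ∂_1 − rank ∂_2 = (18 − 8) − 8 = 2, and the invariant factors of ∂_2 are all 1, so H_1 ≅ Z^2.
  H_2: rank ker ∂_2 − rank ∂_3 = (8 − 8) − 0 = 0, and there is no ∂_3, so H_2 ≅ 0.

As a check, the Euler characteristic is 9 − 18 + 8 = -1, which agrees with 1 − 2 + 0 = -1.

Hence the Betti numbers are b_0 = 1, b_1 = 2, b_2 = 0.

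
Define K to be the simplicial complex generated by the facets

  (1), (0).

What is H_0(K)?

Order the vertices as 0 < 1. Listing each simplex with vertices in this order, K has dimension 0 with simplices:

  0-simplices (2): [0], [1]

so the chain groups are C_0 ≅ Z^2.

Computing H_k = (kernel of ∂_k) / (image of ∂_{k+1}):

  H_0: rank C_0 − rank ∂_1 = 2 − 0 = 2, and there is no ∂_1, so H_0 = Z^2.

(K is a triangulation of a set of 2 points.)

H_0 ≅ Z^2.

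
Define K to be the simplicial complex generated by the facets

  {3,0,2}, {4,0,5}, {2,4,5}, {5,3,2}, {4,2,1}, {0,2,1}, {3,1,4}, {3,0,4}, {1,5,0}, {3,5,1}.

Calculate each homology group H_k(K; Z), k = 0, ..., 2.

K has 6 vertices, 15 edges, 10 triangles.
rank ∂_0 = 0, rank ∂_1 = 5 ⇒ b_0 = 6 − 0 − 5 = 1; all invariant factors of ∂_1 are 1 so no torsion. So H_0 = Z.
rank ∂_1 = 5, rank ∂_2 = 10 ⇒ b_1 = 15 − 5 − 10 = 0; ∂_2 has invariant factor(s) [2] giving torsion. So H_1 = Z/2.
rank ∂_2 = 10, rank ∂_3 = 0 ⇒ b_2 = 10 − 10 − 0 = 0. So H_2 = 0.

H_0 = Z,  H_1 = Z/2,  H_2 = 0.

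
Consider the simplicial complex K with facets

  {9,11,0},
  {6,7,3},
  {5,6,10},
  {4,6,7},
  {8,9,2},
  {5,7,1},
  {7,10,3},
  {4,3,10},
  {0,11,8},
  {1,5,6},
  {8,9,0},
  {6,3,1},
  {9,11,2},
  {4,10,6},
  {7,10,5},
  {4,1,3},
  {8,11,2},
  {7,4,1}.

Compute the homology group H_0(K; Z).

H_0 = Z^2.

K has 12 vertices, 27 edges, 18 triangles.
rank ∂_0 = 0, rank ∂_1 = 10 ⇒ b_0 = 12 − 0 − 10 = 2; all invariant factors of ∂_1 are 1 so no torsion. So H_0 = Z^2.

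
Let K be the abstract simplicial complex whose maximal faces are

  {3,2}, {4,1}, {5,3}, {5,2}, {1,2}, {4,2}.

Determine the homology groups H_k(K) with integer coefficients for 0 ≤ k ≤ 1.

H_0 = Z,  H_1 = Z^2.

Order the vertices as 1 < 2 < 3 < 4 < 5. Listing each simplex with vertices in this order, K has dimension 1 with simplices:

  0-simplices (5): [1], [2], [3], [4], [5]
  1-simplices (6): [1,2], [1,4], [2,3], [2,4], [2,5], [3,5]

so the chain groups are C_0 ≅ Z^5, C_1 ≅ Z^6.

Boundary ∂_1: C_1 → C_0 sends each edge [p,q] (with p < q) to q − p.
The resulting 5×6 matrix has rank 4, and its Smith normal form has invariant factors (1,1,1,1).

Computing H_k = (kernel of ∂_k) / (image of ∂_{k+1}):

  H_0: rank C_0 − rank ∂_1 = 5 − 4 = 1, and the invariant factors of ∂_1 are all 1, so H_0 = Z.
  H_1: rank ker ∂_1 − rank ∂_2 = (6 − 4) − 0 = 2, and there is no ∂_2, so H_1 = Z^2.

As a check, the Euler characteristic is 5 − 6 = -1, which agrees with 1 − 2 = -1.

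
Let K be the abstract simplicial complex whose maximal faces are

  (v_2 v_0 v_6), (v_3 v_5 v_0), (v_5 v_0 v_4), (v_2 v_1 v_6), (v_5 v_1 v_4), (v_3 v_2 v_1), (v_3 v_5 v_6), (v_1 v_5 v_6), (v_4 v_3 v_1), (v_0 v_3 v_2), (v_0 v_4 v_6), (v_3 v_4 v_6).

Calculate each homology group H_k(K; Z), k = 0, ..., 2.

Order the vertices as v_0 < v_1 < v_2 < v_3 < v_4 < v_5 < v_6. Listing each simplex with vertices in this order, K has dimension 2 with simplices:

  0-simplices (7): [v_0], [v_1], [v_2], [v_3], [v_4], [v_5], [v_6]
  1-simplices (18): (18 of them)
  2-simplices (12): (12 of them)

giving chain groups C_0 ≅ Z^7, C_1 ≅ Z^18, C_2 ≅ Z^12.

∂_1: C_1 → C_0 maps an edge to its endpoints' difference, ∂[p,q] = q − p.
The 7×18 boundary matrix has rank 6 and Smith normal form diag(1,1,1,1,1,1).

The boundary map ∂_2: C_2 → C_1 sends each 2-simplex [p,q,r] to [q,r] − [p,r] + [p,q]. For instance
  ∂[v_3,v_5,v_6] = [v_5,v_6] − [v_3,v_6] + [v_3,v_5],
  ∂[v_3,v_4,v_6] = [v_4,v_6] − [v_3,v_6] + [v_3,v_4].
The resulting 18×12 matrix has rank 12, and its Smith normal form has invariant factors (1,1,1,1,1,1,1,1,1,1,1,2).

Computing H_k = (kernel of ∂_k) / (image of ∂_{k+1}):

  H_0: rank C_0 − rank ∂_1 = 7 − 6 = 1, and the invariant factors of ∂_1 are all 1, so H_0 = Z.
  H_1: rank ker ∂_1 − rank ∂_2 = (18 − 6) − 12 = 0, and ∂_2 has invariant factor 2 > 1, so H_1 = Z/2Z.
  H_2: rank ker ∂_2 − rank ∂_3 = (12 − 12) − 0 = 0, and there is no ∂_3, so H_2 = 0.

As a check, the Euler characteristic is 7 − 18 + 12 = 1, which agrees with 1 − 0 + 0 = 1.
(K is a triangulation of the real projective plane RP^2.)

H_0 ≅ Z,  H_1 ≅ Z/2Z,  H_2 = 0.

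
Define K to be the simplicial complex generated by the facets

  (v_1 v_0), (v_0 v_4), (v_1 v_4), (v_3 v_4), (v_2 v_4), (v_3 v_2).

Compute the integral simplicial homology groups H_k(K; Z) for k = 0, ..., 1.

H_0 = Z,  H_1 = Z^2.

Order the vertices as v_0 < v_1 < v_2 < v_3 < v_4. Listing each simplex with vertices in this order, K has dimension 1 with simplices:

  0-simplices (5): [v_0], [v_1], [v_2], [v_3], [v_4]
  1-simplices (6): [v_0,v_1], [v_0,v_4], [v_1,v_4], [v_2,v_3], [v_2,v_4], [v_3,v_4]

so the chain groups are C_0 ≅ Z^5, C_1 ≅ Z^6.

∂_1: C_1 → C_0 is given by ∂[p,q] = [q] − [p].
The 5×6 boundary matrix has rank 4 and Smith normal form diag(1,1,1,1).

From H_k ≅ ker(∂_k) / im(∂_{k+1}) we obtain:

  H_0: rank C_0 − rank ∂_1 = 5 − 4 = 1, and the invariant factors of ∂_1 are all 1, so H_0 ≅ Z.
  H_1: rank ker ∂_1 − rank ∂_2 = (6 − 4) − 0 = 2, and there is no ∂_2, so H_1 ≅ Z^2.

As a check, the Euler characteristic is 5 − 6 = -1, which agrees with 1 − 2 = -1.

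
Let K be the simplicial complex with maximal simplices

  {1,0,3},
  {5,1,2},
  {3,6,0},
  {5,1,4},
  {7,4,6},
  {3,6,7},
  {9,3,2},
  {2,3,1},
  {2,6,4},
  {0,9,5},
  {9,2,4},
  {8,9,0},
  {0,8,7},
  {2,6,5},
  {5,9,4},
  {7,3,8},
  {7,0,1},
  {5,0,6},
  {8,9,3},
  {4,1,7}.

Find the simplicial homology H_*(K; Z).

We work with the vertex ordering 0 < 1 < 2 < 3 < 4 < 5 < 6 < 7 < 8 < 9. The simplices of K, each written with vertices in increasing order, are:

  0-simplices (10): [0], [1], [2], [3], [4], [5], [6], [7], [8], [9]
  1-simplices (30): (30 of them)
  2-simplices (20): (20 of them)

Hence C_0 ≅ Z^10, C_1 ≅ Z^30, C_2 ≅ Z^20.

∂_1: C_1 → C_0 maps an edge to its endpoints' difference, ∂[p,q] = q − p.
As a 10×30 matrix over Z this has rank 9, with invariant factors (1,1,1,1,1,1,1,1,1).

∂_2: C_2 → C_1 maps a triangle to the signed sum of its edges. For instance
  ∂[0,1,3] = [1,3] − [0,3] + [0,1],
  ∂[4,6,7] = [6,7] − [4,7] + [4,6].
This gives a 30×20 integer matrix of rank 20; reducing to Smith normal form yields diagonal entries (1,1,1,1,1,1,1,1,1,1,1,1,1,1,1,1,1,1,1,2).

From H_k ≅ ker(∂_k) / im(∂_{k+1}) we obtain:

  H_0: rank C_0 − rank ∂_1 = 10 − 9 = 1, and the invariant factors of ∂_1 are all 1, so H_0 = Z.
  H_1: rank ker ∂_1 − rank ∂_2 = (30 − 9) − 20 = 1, and ∂_2 has invariant factor 2 > 1, so H_1 = Z ⊕ Z/2Z.
  H_2: rank ker ∂_2 − rank ∂_3 = (20 − 20) − 0 = 0, and there is no ∂_3, so H_2 = 0.

As a check, the Euler characteristic is 10 − 30 + 20 = 0, which agrees with 1 − 1 + 0 = 0.
(K is a triangulation of the Klein bottle.)

H_0 = Z,  H_1 = Z ⊕ Z/2Z,  H_2 = 0.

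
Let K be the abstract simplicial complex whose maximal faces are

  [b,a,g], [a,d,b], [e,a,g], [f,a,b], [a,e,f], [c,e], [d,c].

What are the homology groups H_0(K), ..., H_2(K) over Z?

Take the total order a < b < c < d < e < f < g on the vertex set. Then K (dimension 2) consists of the simplices:

  0-simplices (7): a, b, c, d, e, f, g
  1-simplices (12): ab, ad, ae, af, ag, bd, bf, bg, cd, ce, ef, eg
  2-simplices (5): abd, abf, abg, aef, aeg

Hence C_0 ≅ Z^7, C_1 ≅ Z^12, C_2 ≅ Z^5.

Boundary ∂_1: C_1 → C_0 is given by ∂[p,q] = [q] − [p]. For instance
  ∂af = f − a.
As a 7×12 matrix over Z this has rank 6, with invariant factors (1,1,1,1,1,1).

∂_2: C_2 → C_1 maps a triangle to the signed sum of its edges. For instance
  ∂aeg = eg − ag + ae,
  ∂abg = bg − ag + ab.
The 12×5 boundary matrix has rank 5 and Smith normal form diag(1,1,1,1,1).

Computing H_k = (kernel of ∂_k) / (image of ∂_{k+1}):

  H_0: rank C_0 − rank ∂_1 = 7 − 6 = 1, and the invariant factors of ∂_1 are all 1, so H_0 ≅ Z.
  H_1: rank ker ∂_1 − rank ∂_2 = (12 − 6) − 5 = 1, and the invariant factors of ∂_2 are all 1, so H_1 ≅ Z.
  H_2: rank ker ∂_2 − rank ∂_3 = (5 − 5) − 0 = 0, and there is no ∂_3, so H_2 ≅ 0.

H_0 = Z,  H_1 = Z,  H_2 = 0.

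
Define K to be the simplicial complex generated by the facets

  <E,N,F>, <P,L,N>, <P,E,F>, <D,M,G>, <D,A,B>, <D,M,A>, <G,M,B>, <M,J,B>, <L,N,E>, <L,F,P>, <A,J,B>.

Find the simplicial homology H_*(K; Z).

Order the vertices as A < B < D < E < F < G < J < L < M < N < P. Listing each simplex with vertices in this order, K has dimension 2 with simplices:

  0-simplices (11): A, B, D, E, F, G, J, L, M, N, P
  1-simplices (22): AB, AD, AJ, AM, BD, BG, BJ, BM, DG, DM, EF, EL, EN, EP, FL, FN, FP, GM, JM, LN, LP, NP
  2-simplices (11): ABD, ABJ, ADM, BGM, BJM, DGM, EFN, EFP, ELN, FLP, LNP

so the chain groups are C_0 ≅ Z^11, C_1 ≅ Z^22, C_2 ≅ Z^11.

Boundary ∂_1: C_1 → C_0 sends each edge [p,q] (with p < q) to q − p. For instance
  ∂EF = F − E.
The 11×22 boundary matrix has rank 9 and Smith normal form diag(1,1,1,1,1,1,1,1,1).

The boundary map ∂_2: C_2 → C_1 acts by ∂[p,q,r] = [q,r] − [p,r] + [p,q]. For instance
  ∂DGM = GM − DM + DG,
  ∂EFP = FP − EP + EF.
This gives a 22×11 integer matrix of rank 11; reducing to Smith normal form yields diagonal entries (1,1,1,1,1,1,1,1,1,1,1).

Reading off H_k = ker ∂_k / im ∂_{k+1}:

  H_0: rank C_0 − rank ∂_1 = 11 − 9 = 2, and the invariant factors of ∂_1 are all 1, so H_0 ≅ Z^2.
  H_1: rank ker ∂_1 − rank ∂_2 = (22 − 9) − 11 = 2, and the invariant factors of ∂_2 are all 1, so H_1 ≅ Z^2.
  H_2: rank ker ∂_2 − rank ∂_3 = (11 − 11) − 0 = 0, and there is no ∂_3, so H_2 ≅ 0.

H_0 ≅ Z^2,  H_1 ≅ Z^2,  H_2 = 0.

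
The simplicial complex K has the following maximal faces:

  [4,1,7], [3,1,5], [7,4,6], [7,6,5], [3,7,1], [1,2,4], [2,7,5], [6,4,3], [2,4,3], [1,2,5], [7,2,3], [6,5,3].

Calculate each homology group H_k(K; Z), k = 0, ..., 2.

H_0 = Z,  H_1 = Z_2,  H_2 = 0.

Order the vertices as 1 < 2 < 3 < 4 < 5 < 6 < 7. Listing each simplex with vertices in this order, K has dimension 2 with simplices:

  0-simplices (7): [1], [2], [3], [4], [5], [6], [7]
  1-simplices (18): [1,2], [1,3], [1,4], [1,5], [1,7], [2,3], [2,4], [2,5], [2,7], [3,4], [3,5], [3,6], [3,7], [4,6], [4,7], [5,6], [5,7], [6,7]
  2-simplices (12): [1,2,4], [1,2,5], [1,3,5], [1,3,7], [1,4,7], [2,3,4], [2,3,7], [2,5,7], [3,4,6], [3,5,6], [4,6,7], [5,6,7]

Hence C_0 ≅ Z^7, C_1 ≅ Z^18, C_2 ≅ Z^12.

∂_1: C_1 → C_0 sends each edge [p,q] (with p < q) to q − p. For instance
  ∂[1,4] = [4] − [1].
As a 7×18 matrix over Z this has rank 6, with invariant factors (1,1,1,1,1,1).

∂_2: C_2 → C_1 sends each 2-simplex [p,q,r] to [q,r] − [p,r] + [p,q]. For instance
  ∂[1,4,7] = [4,7] − [1,7] + [1,4],
  ∂[2,3,7] = [3,7] − [2,7] + [2,3].
The resulting 18×12 matrix has rank 12, and its Smith normal form has invariant factors (1,1,1,1,1,1,1,1,1,1,1,2).

Computing H_k = (kernel of ∂_k) / (image of ∂_{k+1}):

  H_0: rank C_0 − rank ∂_1 = 7 − 6 = 1, and the invariant factors of ∂_1 are all 1, so H_0 = Z.
  H_1: rank ker ∂_1 − rank ∂_2 = (18 − 6) − 12 = 0, and ∂_2 has invariant factor 2 > 1, so H_1 = Z_2.
  H_2: rank ker ∂_2 − rank ∂_3 = (12 − 12) − 0 = 0, and there is no ∂_3, so H_2 = 0.

As a check, the Euler characteristic is 7 − 18 + 12 = 1, which agrees with 1 − 0 + 0 = 1.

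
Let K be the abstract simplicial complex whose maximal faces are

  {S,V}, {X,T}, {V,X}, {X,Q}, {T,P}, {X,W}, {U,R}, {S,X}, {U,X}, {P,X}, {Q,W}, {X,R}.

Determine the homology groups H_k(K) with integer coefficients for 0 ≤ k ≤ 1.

Take the total order P < Q < R < S < T < U < V < W < X on the vertex set. Then K (dimension 1) consists of the simplices:

  0-simplices (9): P, Q, R, S, T, U, V, W, X
  1-simplices (12): PT, PX, QW, QX, RU, RX, SV, SX, TX, UX, VX, WX

so the chain groups are C_0 ≅ Z^9, C_1 ≅ Z^12.

The boundary map ∂_1: C_1 → C_0 maps an edge to its endpoints' difference, ∂[p,q] = q − p.
As a 9×12 matrix over Z this has rank 8, with invariant factors (1,1,1,1,1,1,1,1).

From H_k ≅ ker(∂_k) / im(∂_{k+1}) we obtain:

  H_0: rank C_0 − rank ∂_1 = 9 − 8 = 1, and the invariant factors of ∂_1 are all 1, so H_0 ≅ Z.
  H_1: rank ker ∂_1 − rank ∂_2 = (12 − 8) − 0 = 4, and there is no ∂_2, so H_1 ≅ Z^4.

As a check, the Euler characteristic is 9 − 12 = -3, which agrees with 1 − 4 = -3.
(K is a triangulation of a wedge of 4 circles.)

H_0 ≅ Z,  H_1 ≅ Z^4.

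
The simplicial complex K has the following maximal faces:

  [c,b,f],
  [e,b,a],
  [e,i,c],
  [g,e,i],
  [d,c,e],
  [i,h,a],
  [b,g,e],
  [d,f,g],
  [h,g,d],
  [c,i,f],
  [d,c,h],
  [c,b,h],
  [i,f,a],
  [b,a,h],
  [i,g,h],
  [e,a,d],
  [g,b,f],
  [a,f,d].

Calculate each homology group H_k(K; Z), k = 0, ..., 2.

H_0 ≅ Z,  H_1 ≅ Z^2,  H_2 ≅ Z.

K has 9 vertices, 27 edges, 18 triangles.
rank ∂_0 = 0, rank ∂_1 = 8 ⇒ b_0 = 9 − 0 − 8 = 1; all invariant factors of ∂_1 are 1 so no torsion. So H_0 ≅ Z.
rank ∂_1 = 8, rank ∂_2 = 17 ⇒ b_1 = 27 − 8 − 17 = 2; all invariant factors of ∂_2 are 1 so no torsion. So H_1 ≅ Z^2.
rank ∂_2 = 17, rank ∂_3 = 0 ⇒ b_2 = 18 − 17 − 0 = 1. So H_2 ≅ Z.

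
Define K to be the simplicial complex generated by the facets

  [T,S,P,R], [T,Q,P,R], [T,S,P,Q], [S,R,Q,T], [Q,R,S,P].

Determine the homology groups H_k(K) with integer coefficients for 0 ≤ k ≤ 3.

H_0 ≅ Z,  H_1 = 0,  H_2 = 0,  H_3 ≅ Z.

We work with the vertex ordering P < Q < R < S < T. The simplices of K, each written with vertices in increasing order, are:

  0-simplices (5): P, Q, R, S, T
  1-simplices (10): PQ, PR, PS, PT, QR, QS, QT, RS, RT, ST
  2-simplices (10): PQR, PQS, PQT, PRS, PRT, PST, QRS, QRT, QST, RST
  3-simplices (5): PQRS, PQRT, PQST, PRST, QRST

giving chain groups C_0 ≅ Z^5, C_1 ≅ Z^10, C_2 ≅ Z^10, C_3 ≅ Z^5.

∂_1: C_1 → C_0 sends each edge [p,q] (with p < q) to q − p. For instance
  ∂PQ = Q − P.
As a 5×10 matrix over Z this has rank 4, with invariant factors (1,1,1,1).

Boundary ∂_2: C_2 → C_1 acts by ∂[p,q,r] = [q,r] − [p,r] + [p,q]. For instance
  ∂PST = ST − PT + PS,
  ∂PQT = QT − PT + PQ.
The 10×10 boundary matrix has rank 6 and Smith normal form diag(1,1,1,1,1,1).

The boundary map ∂_3: C_3 → C_2 sends each 3-simplex σ to the alternating sum Σ_i (−1)^i (σ with its i-th vertex removed). For instance
  ∂PRST = RST − PST + PRT − PRS,
  ∂PQRS = QRS − PRS + PQS − PQR.
As a 10×5 matrix over Z this has rank 4, with invariant factors (1,1,1,1).

Computing H_k = (kernel of ∂_k) / (image of ∂_{k+1}):

  H_0: rank C_0 − rank ∂_1 = 5 − 4 = 1, and the invariant factors of ∂_1 are all 1, so H_0 ≅ Z.
  H_1: rank ker ∂_1 − rank ∂_2 = (10 − 4) − 6 = 0, and the invariant factors of ∂_2 are all 1, so H_1 ≅ 0.
  H_2: rank ker ∂_2 − rank ∂_3 = (10 − 6) − 4 = 0, and the invariant factors of ∂_3 are all 1, so H_2 ≅ 0.
  H_3: rank ker ∂_3 − rank ∂_4 = (5 − 4) − 0 = 1, and there is no ∂_4, so H_3 ≅ Z.

(K is a triangulation of the 3-sphere S^3.)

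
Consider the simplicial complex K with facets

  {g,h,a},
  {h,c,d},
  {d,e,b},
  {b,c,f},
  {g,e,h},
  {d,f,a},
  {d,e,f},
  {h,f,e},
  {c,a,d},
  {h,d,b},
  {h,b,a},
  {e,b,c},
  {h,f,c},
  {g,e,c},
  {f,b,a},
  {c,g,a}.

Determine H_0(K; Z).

H_0 ≅ Z.

Take the total order a < b < c < d < e < f < g < h on the vertex set. Then K (dimension 2) consists of the simplices:

  0-simplices (8): a, b, c, d, e, f, g, h
  1-simplices (24): ab, ac, ad, af, ag, ah, bc, bd, be, bf, bh, cd, ce, cf, cg, ch, de, df, dh, ef, eg, eh, fh, gh
  2-simplices (16): abf, abh, acd, acg, adf, agh, bce, bcf, bde, bdh, cdh, ceg, cfh, def, efh, egh

so the chain groups are C_0 ≅ Z^8, C_1 ≅ Z^24, C_2 ≅ Z^16.

The boundary map ∂_1: C_1 → C_0 maps an edge to its endpoints' difference, ∂[p,q] = q − p. For instance
  ∂ah = h − a.
This gives a 8×24 integer matrix of rank 7; reducing to Smith normal form yields diagonal entries (1,1,1,1,1,1,1).

Boundary ∂_2: C_2 → C_1 maps a triangle to the signed sum of its edges. For instance
  ∂acd = cd − ad + ac,
  ∂cfh = fh − ch + cf.
As a 24×16 matrix over Z this has rank 15, with invariant factors (1,1,1,1,1,1,1,1,1,1,1,1,1,1,1).

From H_k ≅ ker(∂_k) / im(∂_{k+1}) we obtain:

  H_0: rank C_0 − rank ∂_1 = 8 − 7 = 1, and the invariant factors of ∂_1 are all 1, so H_0 = Z.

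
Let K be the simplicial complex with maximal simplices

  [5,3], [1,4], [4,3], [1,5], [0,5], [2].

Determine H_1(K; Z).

We work with the vertex ordering 0 < 1 < 2 < 3 < 4 < 5. The simplices of K, each written with vertices in increasing order, are:

  0-simplices (6): [0], [1], [2], [3], [4], [5]
  1-simplices (5): [0,5], [1,4], [1,5], [3,4], [3,5]

giving chain groups C_0 ≅ Z^6, C_1 ≅ Z^5.

The boundary map ∂_1: C_1 → C_0 maps an edge to its endpoints' difference, ∂[p,q] = q − p. For instance
  ∂[3,4] = [4] − [3].
As a 6×5 matrix over Z this has rank 4, with invariant factors (1,1,1,1).

Computing H_k = (kernel of ∂_k) / (image of ∂_{k+1}):

  H_1: rank ker ∂_1 − rank ∂_2 = (5 − 4) − 0 = 1, and there is no ∂_2, so H_1 = Z.

H_1 ≅ Z.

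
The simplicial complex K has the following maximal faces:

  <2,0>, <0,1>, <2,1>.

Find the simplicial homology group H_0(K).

H_0 = Z.

We work with the vertex ordering 0 < 1 < 2. The simplices of K, each written with vertices in increasing order, are:

  0-simplices (3): [0], [1], [2]
  1-simplices (3): [0,1], [0,2], [1,2]

so the chain groups are C_0 ≅ Z^3, C_1 ≅ Z^3.

Boundary ∂_1: C_1 → C_0 sends each edge [p,q] (with p < q) to q − p. For instance
  ∂[0,1] = [1] − [0].
This gives a 3×3 integer matrix of rank 2; reducing to Smith normal form yields diagonal entries (1,1).

Computing H_k = (kernel of ∂_k) / (image of ∂_{k+1}):

  H_0: rank C_0 − rank ∂_1 = 3 − 2 = 1, and the invariant factors of ∂_1 are all 1, so H_0 ≅ Z.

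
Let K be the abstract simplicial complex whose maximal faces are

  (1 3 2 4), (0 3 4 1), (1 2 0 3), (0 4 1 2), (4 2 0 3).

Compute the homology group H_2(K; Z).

Fix the vertex order 0 < 1 < 2 < 3 < 4 and write every simplex with vertices in increasing order. Then dim K = 3 and the simplices of K are:

  0-simplices (5): [0], [1], [2], [3], [4]
  1-simplices (10): [0,1], [0,2], [0,3], [0,4], [1,2], [1,3], [1,4], [2,3], [2,4], [3,4]
  2-simplices (10): [0,1,2], [0,1,3], [0,1,4], [0,2,3], [0,2,4], [0,3,4], [1,2,3], [1,2,4], [1,3,4], [2,3,4]
  3-simplices (5): [0,1,2,3], [0,1,2,4], [0,1,3,4], [0,2,3,4], [1,2,3,4]

giving chain groups C_0 ≅ Z^5, C_1 ≅ Z^10, C_2 ≅ Z^10, C_3 ≅ Z^5.

∂_1: C_1 → C_0 maps an edge to its endpoints' difference, ∂[p,q] = q − p.
The resulting 5×10 matrix has rank 4, and its Smith normal form has invariant factors (1,1,1,1).

∂_2: C_2 → C_1 maps a triangle to the signed sum of its edges. For instance
  ∂[0,2,4] = [2,4] − [0,4] + [0,2],
  ∂[1,3,4] = [3,4] − [1,4] + [1,3].
This gives a 10×10 integer matrix of rank 6; reducing to Smith normal form yields diagonal entries (1,1,1,1,1,1).

The boundary map ∂_3: C_3 → C_2 sends each 3-simplex σ to the alternating sum Σ_i (−1)^i (σ with its i-th vertex removed). For instance
  ∂[0,2,3,4] = [2,3,4] − [0,3,4] + [0,2,4] − [0,2,3],
  ∂[0,1,2,4] = [1,2,4] − [0,2,4] + [0,1,4] − [0,1,2].
The resulting 10×5 matrix has rank 4, and its Smith normal form has invariant factors (1,1,1,1).

Now H_k = ker ∂_k / im ∂_{k+1}, so:

  H_2: rank ker ∂_2 − rank ∂_3 = (10 − 6) − 4 = 0, and the invariant factors of ∂_3 are all 1, so H_2 ≅ 0.

H_2 ≅ 0.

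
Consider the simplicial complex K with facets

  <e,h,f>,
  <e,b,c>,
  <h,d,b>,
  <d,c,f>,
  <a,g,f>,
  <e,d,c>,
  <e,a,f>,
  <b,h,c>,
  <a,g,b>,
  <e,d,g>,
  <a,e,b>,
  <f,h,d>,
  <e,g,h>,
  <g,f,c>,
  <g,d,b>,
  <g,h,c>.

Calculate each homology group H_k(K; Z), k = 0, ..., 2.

H_0 ≅ Z,  H_1 ≅ Z^2,  H_2 ≅ Z.

Order the vertices as a < b < c < d < e < f < g < h. Listing each simplex with vertices in this order, K has dimension 2 with simplices:

  0-simplices (8): a, b, c, d, e, f, g, h
  1-simplices (24): ab, ae, af, ag, bc, bd, be, bg, bh, cd, ce, cf, cg, ch, de, df, dg, dh, ef, eg, eh, fg, fh, gh
  2-simplices (16): abe, abg, aef, afg, bce, bch, bdg, bdh, cde, cdf, cfg, cgh, deg, dfh, efh, egh

Hence C_0 ≅ Z^8, C_1 ≅ Z^24, C_2 ≅ Z^16.

Boundary ∂_1: C_1 → C_0 is given by ∂[p,q] = [q] − [p]. For instance
  ∂fg = g − f.
As a 8×24 matrix over Z this has rank 7, with invariant factors (1,1,1,1,1,1,1).

The boundary map ∂_2: C_2 → C_1 sends each 2-simplex [p,q,r] to [q,r] − [p,r] + [p,q]. For instance
  ∂abg = bg − ag + ab,
  ∂abe = be − ae + ab.
As a 24×16 matrix over Z this has rank 15, with invariant factors (1,1,1,1,1,1,1,1,1,1,1,1,1,1,1).

Now H_k = ker ∂_k / im ∂_{k+1}, so:

  H_0: rank C_0 − rank ∂_1 = 8 − 7 = 1, and the invariant factors of ∂_1 are all 1, so H_0 = Z.
  H_1: rank ker ∂_1 − rank ∂_2 = (24 − 7) − 15 = 2, and the invariant factors of ∂_2 are all 1, so H_1 = Z^2.
  H_2: rank ker ∂_2 − rank ∂_3 = (16 − 15) − 0 = 1, and there is no ∂_3, so H_2 = Z.

As a check, the Euler characteristic is 8 − 24 + 16 = 0, which agrees with 1 − 2 + 1 = 0.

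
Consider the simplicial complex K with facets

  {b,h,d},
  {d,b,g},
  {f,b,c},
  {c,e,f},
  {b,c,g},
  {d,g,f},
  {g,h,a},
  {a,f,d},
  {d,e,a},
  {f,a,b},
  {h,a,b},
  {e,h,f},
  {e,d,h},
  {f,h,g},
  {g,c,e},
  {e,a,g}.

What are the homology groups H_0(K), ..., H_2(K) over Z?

H_0 = Z,  H_1 = Z^2,  H_2 = Z.

Fix the vertex order a < b < c < d < e < f < g < h and write every simplex with vertices in increasing order. Then dim K = 2 and the simplices of K are:

  0-simplices (8): a, b, c, d, e, f, g, h
  1-simplices (24): ab, ad, ae, af, ag, ah, bc, bd, bf, bg, bh, ce, cf, cg, de, df, dg, dh, ef, eg, eh, fg, fh, gh
  2-simplices (16): abf, abh, ade, adf, aeg, agh, bcf, bcg, bdg, bdh, cef, ceg, deh, dfg, efh, fgh

giving chain groups C_0 ≅ Z^8, C_1 ≅ Z^24, C_2 ≅ Z^16.

The boundary map ∂_1: C_1 → C_0 is given by ∂[p,q] = [q] − [p].
As a 8×24 matrix over Z this has rank 7, with invariant factors (1,1,1,1,1,1,1).

The boundary map ∂_2: C_2 → C_1 acts by ∂[p,q,r] = [q,r] − [p,r] + [p,q]. For instance
  ∂ade = de − ae + ad,
  ∂cef = ef − cf + ce.
The 24×16 boundary matrix has rank 15 and Smith normal form diag(1,1,1,1,1,1,1,1,1,1,1,1,1,1,1).

Computing H_k = (kernel of ∂_k) / (image of ∂_{k+1}):

  H_0: rank C_0 − rank ∂_1 = 8 − 7 = 1, and the invariant factors of ∂_1 are all 1, so H_0 = Z.
  H_1: rank ker ∂_1 − rank ∂_2 = (24 − 7) − 15 = 2, and the invariant factors of ∂_2 are all 1, so H_1 = Z^2.
  H_2: rank ker ∂_2 − rank ∂_3 = (16 − 15) − 0 = 1, and there is no ∂_3, so H_2 = Z.

As a check, the Euler characteristic is 8 − 24 + 16 = 0, which agrees with 1 − 2 + 1 = 0.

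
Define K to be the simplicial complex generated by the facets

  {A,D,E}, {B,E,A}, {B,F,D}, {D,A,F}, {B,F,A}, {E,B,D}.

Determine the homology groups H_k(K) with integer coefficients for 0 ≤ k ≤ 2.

Take the total order A < B < D < E < F on the vertex set. Then K (dimension 2) consists of the simplices:

  0-simplices (5): A, B, D, E, F
  1-simplices (9): AB, AD, AE, AF, BD, BE, BF, DE, DF
  2-simplices (6): ABE, ABF, ADE, ADF, BDE, BDF

Hence C_0 ≅ Z^5, C_1 ≅ Z^9, C_2 ≅ Z^6.

∂_1: C_1 → C_0 sends each edge [p,q] (with p < q) to q − p.
The 5×9 boundary matrix has rank 4 and Smith normal form diag(1,1,1,1).

The boundary map ∂_2: C_2 → C_1 sends each 2-simplex [p,q,r] to [q,r] − [p,r] + [p,q]. For instance
  ∂ADE = DE − AE + AD,
  ∂ADF = DF − AF + AD.
The resulting 9×6 matrix has rank 5, and its Smith normal form has invariant factors (1,1,1,1,1).

From H_k ≅ ker(∂_k) / im(∂_{k+1}) we obtain:

  H_0: rank C_0 − rank ∂_1 = 5 − 4 = 1, and the invariant factors of ∂_1 are all 1, so H_0 = Z.
  H_1: rank ker ∂_1 − rank ∂_2 = (9 − 4) − 5 = 0, and the invariant factors of ∂_2 are all 1, so H_1 = 0.
  H_2: rank ker ∂_2 − rank ∂_3 = (6 − 5) − 0 = 1, and there is no ∂_3, so H_2 = Z.

(K is a triangulation of the 2-sphere S^2.)

H_0 = Z,  H_1 = 0,  H_2 = Z.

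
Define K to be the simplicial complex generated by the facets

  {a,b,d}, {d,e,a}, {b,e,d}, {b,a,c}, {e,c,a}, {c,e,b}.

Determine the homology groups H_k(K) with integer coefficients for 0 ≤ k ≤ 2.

K has 5 vertices, 9 edges, 6 triangles.
rank ∂_0 = 0, rank ∂_1 = 4 ⇒ b_0 = 5 − 0 − 4 = 1; all invariant factors of ∂_1 are 1 so no torsion. So H_0 = Z.
rank ∂_1 = 4, rank ∂_2 = 5 ⇒ b_1 = 9 − 4 − 5 = 0; all invariant factors of ∂_2 are 1 so no torsion. So H_1 = 0.
rank ∂_2 = 5, rank ∂_3 = 0 ⇒ b_2 = 6 − 5 − 0 = 1. So H_2 = Z.

H_0 ≅ Z,  H_1 = 0,  H_2 ≅ Z.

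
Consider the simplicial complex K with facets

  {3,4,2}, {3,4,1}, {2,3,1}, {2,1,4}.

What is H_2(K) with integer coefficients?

K has 4 vertices, 6 edges, 4 triangles.
rank ∂_2 = 3, rank ∂_3 = 0 ⇒ b_2 = 4 − 3 − 0 = 1. So H_2 ≅ Z.

H_2 ≅ Z.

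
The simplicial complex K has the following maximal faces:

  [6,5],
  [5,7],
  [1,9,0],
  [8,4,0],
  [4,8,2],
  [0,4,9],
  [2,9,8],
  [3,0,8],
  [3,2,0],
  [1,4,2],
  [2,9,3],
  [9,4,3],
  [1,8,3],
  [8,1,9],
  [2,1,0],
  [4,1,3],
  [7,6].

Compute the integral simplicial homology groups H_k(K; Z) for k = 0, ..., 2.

Fix the vertex order 0 < 1 < 2 < 3 < 4 < 5 < 6 < 7 < 8 < 9 and write every simplex with vertices in increasing order. Then dim K = 2 and the simplices of K are:

  0-simplices (10): [0], [1], [2], [3], [4], [5], [6], [7], [8], [9]
  1-simplices (24): (24 of them)
  2-simplices (14): [0,1,2], [0,1,9], [0,2,3], [0,3,8], [0,4,8], [0,4,9], [1,2,4], [1,3,4], [1,3,8], [1,8,9], [2,3,9], [2,4,8], [2,8,9], [3,4,9]

Hence C_0 ≅ Z^10, C_1 ≅ Z^24, C_2 ≅ Z^14.

∂_1: C_1 → C_0 is given by ∂[p,q] = [q] − [p].
The 10×24 boundary matrix has rank 8 and Smith normal form diag(1,1,1,1,1,1,1,1).

The boundary map ∂_2: C_2 → C_1 sends each 2-simplex [p,q,r] to [q,r] − [p,r] + [p,q]. For instance
  ∂[1,3,4] = [3,4] − [1,4] + [1,3],
  ∂[0,1,9] = [1,9] − [0,9] + [0,1].
The resulting 24×14 matrix has rank 13, and its Smith normal form has invariant factors (1,1,1,1,1,1,1,1,1,1,1,1,1).

Now H_k = ker ∂_k / im ∂_{k+1}, so:

  H_0: rank C_0 − rank ∂_1 = 10 − 8 = 2, and the invariant factors of ∂_1 are all 1, so H_0 = Z^2.
  H_1: rank ker ∂_1 − rank ∂_2 = (24 − 8) − 13 = 3, and the invariant factors of ∂_2 are all 1, so H_1 = Z^3.
  H_2: rank ker ∂_2 − rank ∂_3 = (14 − 13) − 0 = 1, and there is no ∂_3, so H_2 = Z.

H_0 = Z^2,  H_1 = Z^3,  H_2 = Z.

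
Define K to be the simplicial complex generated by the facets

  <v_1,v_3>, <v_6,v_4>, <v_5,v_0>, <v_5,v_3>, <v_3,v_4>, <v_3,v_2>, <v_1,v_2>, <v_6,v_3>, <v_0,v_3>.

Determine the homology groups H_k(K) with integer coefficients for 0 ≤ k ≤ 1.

K has 7 vertices, 9 edges.
rank ∂_0 = 0, rank ∂_1 = 6 ⇒ b_0 = 7 − 0 − 6 = 1; all invariant factors of ∂_1 are 1 so no torsion. So H_0 = Z.
rank ∂_1 = 6, rank ∂_2 = 0 ⇒ b_1 = 9 − 6 − 0 = 3. So H_1 = Z^3.

H_0 ≅ Z,  H_1 ≅ Z^3.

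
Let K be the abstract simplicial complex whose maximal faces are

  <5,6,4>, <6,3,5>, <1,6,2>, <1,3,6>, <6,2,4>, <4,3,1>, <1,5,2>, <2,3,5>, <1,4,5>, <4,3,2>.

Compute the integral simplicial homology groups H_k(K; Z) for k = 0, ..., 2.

We work with the vertex ordering 1 < 2 < 3 < 4 < 5 < 6. The simplices of K, each written with vertices in increasing order, are:

  0-simplices (6): [1], [2], [3], [4], [5], [6]
  1-simplices (15): [1,2], [1,3], [1,4], [1,5], [1,6], [2,3], [2,4], [2,5], [2,6], [3,4], [3,5], [3,6], [4,5], [4,6], [5,6]
  2-simplices (10): [1,2,5], [1,2,6], [1,3,4], [1,3,6], [1,4,5], [2,3,4], [2,3,5], [2,4,6], [3,5,6], [4,5,6]

so the chain groups are C_0 ≅ Z^6, C_1 ≅ Z^15, C_2 ≅ Z^10.

The boundary map ∂_1: C_1 → C_0 sends each edge [p,q] (with p < q) to q − p.
The 6×15 boundary matrix has rank 5 and Smith normal form diag(1,1,1,1,1).

∂_2: C_2 → C_1 acts by ∂[p,q,r] = [q,r] − [p,r] + [p,q]. For instance
  ∂[3,5,6] = [5,6] − [3,6] + [3,5],
  ∂[1,3,4] = [3,4] − [1,4] + [1,3].
As a 15×10 matrix over Z this has rank 10, with invariant factors (1,1,1,1,1,1,1,1,1,2).

Now H_k = ker ∂_k / im ∂_{k+1}, so:

  H_0: rank C_0 − rank ∂_1 = 6 − 5 = 1, and the invariant factors of ∂_1 are all 1, so H_0 ≅ Z.
  H_1: rank ker ∂_1 − rank ∂_2 = (15 − 5) − 10 = 0, and ∂_2 has invariant factor 2 > 1, so H_1 ≅ Z/2.
  H_2: rank ker ∂_2 − rank ∂_3 = (10 − 10) − 0 = 0, and there is no ∂_3, so H_2 ≅ 0.

(K is a triangulation of the real projective plane RP^2.)

H_0 = Z,  H_1 = Z/2,  H_2 = 0.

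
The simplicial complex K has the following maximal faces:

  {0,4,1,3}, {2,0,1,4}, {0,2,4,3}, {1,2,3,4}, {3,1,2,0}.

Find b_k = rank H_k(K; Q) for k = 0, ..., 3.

We work with the vertex ordering 0 < 1 < 2 < 3 < 4. The simplices of K, each written with vertices in increasing order, are:

  0-simplices (5): [0], [1], [2], [3], [4]
  1-simplices (10): [0,1], [0,2], [0,3], [0,4], [1,2], [1,3], [1,4], [2,3], [2,4], [3,4]
  2-simplices (10): [0,1,2], [0,1,3], [0,1,4], [0,2,3], [0,2,4], [0,3,4], [1,2,3], [1,2,4], [1,3,4], [2,3,4]
  3-simplices (5): [0,1,2,3], [0,1,2,4], [0,1,3,4], [0,2,3,4], [1,2,3,4]

giving chain groups C_0 ≅ Z^5, C_1 ≅ Z^10, C_2 ≅ Z^10, C_3 ≅ Z^5.

Boundary ∂_1: C_1 → C_0 sends each edge [p,q] (with p < q) to q − p. For instance
  ∂[1,2] = [2] − [1].
As a 5×10 matrix over Z this has rank 4, with invariant factors (1,1,1,1).

The boundary map ∂_2: C_2 → C_1 acts by ∂[p,q,r] = [q,r] − [p,r] + [p,q]. For instance
  ∂[2,3,4] = [3,4] − [2,4] + [2,3],
  ∂[0,1,3] = [1,3] − [0,3] + [0,1].
As a 10×10 matrix over Z this has rank 6, with invariant factors (1,1,1,1,1,1).

Boundary ∂_3: C_3 → C_2 sends each 3-simplex σ to the alternating sum Σ_i (−1)^i (σ with its i-th vertex removed). For instance
  ∂[1,2,3,4] = [2,3,4] − [1,3,4] + [1,2,4] − [1,2,3],
  ∂[0,1,2,3] = [1,2,3] − [0,2,3] + [0,1,3] − [0,1,2].
This gives a 10×5 integer matrix of rank 4; reducing to Smith normal form yields diagonal entries (1,1,1,1).

From H_k ≅ ker(∂_k) / im(∂_{k+1}) we obtain:

  H_0: rank C_0 − rank ∂_1 = 5 − 4 = 1, and the invariant factors of ∂_1 are all 1, so H_0 = Z.
  H_1: rank ker ∂_1 − rank ∂_2 = (10 − 4) − 6 = 0, and the invariant factors of ∂_2 are all 1, so H_1 = 0.
  H_2: rank ker ∂_2 − rank ∂_3 = (10 − 6) − 4 = 0, and the invariant factors of ∂_3 are all 1, so H_2 = 0.
  H_3: rank ker ∂_3 − rank ∂_4 = (5 − 4) − 0 = 1, and there is no ∂_4, so H_3 = Z.

(K is a triangulation of the 3-sphere S^3.)

Hence the Betti numbers are b_0 = 1, b_1 = 0, b_2 = 0, b_3 = 1.

b_0 = 1, b_1 = 0, b_2 = 0, b_3 = 1.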